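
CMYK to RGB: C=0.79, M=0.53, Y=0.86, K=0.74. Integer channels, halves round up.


R = 255 × (1-C) × (1-K) = 255 × 0.21 × 0.26 = 13.923 → 14
G = 255 × (1-M) × (1-K) = 255 × 0.47 × 0.26 = 31.161 → 31
B = 255 × (1-Y) × (1-K) = 255 × 0.14 × 0.26 = 9.282 → 9
= RGB(14, 31, 9)


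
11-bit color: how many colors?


Colors = 2^bits = 2^11
= 2,048 colors


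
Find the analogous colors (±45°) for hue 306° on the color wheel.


Base hue: 306°
Left analog: (306 - 45) mod 360 = 261°
Right analog: (306 + 45) mod 360 = 351°
Analogous hues = 261° and 351°


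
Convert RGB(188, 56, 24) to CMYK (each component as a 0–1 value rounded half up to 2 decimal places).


R'=188/255≈0.7373, G'=56/255≈0.2196, B'=24/255≈0.0941
K = 1 - max(R',G',B') = 1 - 188/255 = 67/255 = 0.26274… → 0.26
(1-R'-K)/(1-K) simplifies to (max-R)/max with max = 188:
C = (188-188)/188 = 0/188 = 0 → 0.00
M = (188-56)/188 = 132/188 = 0.70212… → 0.70
Y = (188-24)/188 = 164/188 = 0.87234… → 0.87
= CMYK(0.00, 0.70, 0.87, 0.26)


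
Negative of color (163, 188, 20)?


Invert: (255-R, 255-G, 255-B)
R: 255-163 = 92
G: 255-188 = 67
B: 255-20 = 235
= RGB(92, 67, 235)


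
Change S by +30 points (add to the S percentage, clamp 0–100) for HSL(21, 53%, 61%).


Original S = 53%
Adjustment = +30 percentage points
New S = 53 + (30) = 83
Clamp to [0, 100] → 83
= HSL(21°, 83%, 61%)


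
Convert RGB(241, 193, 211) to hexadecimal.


R = 241 → F1 (hex)
G = 193 → C1 (hex)
B = 211 → D3 (hex)
Hex = #F1C1D3


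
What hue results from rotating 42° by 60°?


New hue = (H + rotation) mod 360
New hue = (42 + 60) mod 360
= 102 mod 360
= 102°


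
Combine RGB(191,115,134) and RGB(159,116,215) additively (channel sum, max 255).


Additive: each channel = min(255, C₁+C₂)
R: 191+159 = 350 → 255
G: 115+116 = 231 → 231
B: 134+215 = 349 → 255
= RGB(255, 231, 255)


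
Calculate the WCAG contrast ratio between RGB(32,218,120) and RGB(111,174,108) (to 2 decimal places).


Linearize each sRGB channel c=v/255: c/12.92 if c ≤ 0.04045 else ((c+0.055)/1.055)^2.4
L = 0.2126×R_lin + 0.7152×G_lin + 0.0722×B_lin
Color 1 (32,218,120):
  R=32: 32/255≈0.1255 > 0.04045 → ((0.1255+0.055)/1.055)^2.4 ≈ 0.01444
  G=218: 218/255≈0.8549 > 0.04045 → ((0.8549+0.055)/1.055)^2.4 ≈ 0.70110
  B=120: 120/255≈0.4706 > 0.04045 → ((0.4706+0.055)/1.055)^2.4 ≈ 0.18782
  L1 = 0.2126×0.01444 + 0.7152×0.70110 + 0.0722×0.18782 ≈ 0.51806
Color 2 (111,174,108):
  R=111: 111/255≈0.4353 > 0.04045 → ((0.4353+0.055)/1.055)^2.4 ≈ 0.15896
  G=174: 174/255≈0.6824 > 0.04045 → ((0.6824+0.055)/1.055)^2.4 ≈ 0.42327
  B=108: 108/255≈0.4235 > 0.04045 → ((0.4235+0.055)/1.055)^2.4 ≈ 0.14996
  L2 = 0.2126×0.15896 + 0.7152×0.42327 + 0.0722×0.14996 ≈ 0.34734
Lighter = 0.51806, Darker = 0.34734
Ratio = (L_lighter + 0.05) / (L_darker + 0.05)
Ratio = (0.51806 + 0.05) / (0.34734 + 0.05) = 0.56806 / 0.39734 ≈ 1.4296
Ratio ≈ 1.43:1


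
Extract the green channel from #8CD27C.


Color: #8CD27C
R = 8C = 140
G = D2 = 210
B = 7C = 124
Green = 210


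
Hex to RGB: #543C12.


54 → 84 (R)
3C → 60 (G)
12 → 18 (B)
= RGB(84, 60, 18)


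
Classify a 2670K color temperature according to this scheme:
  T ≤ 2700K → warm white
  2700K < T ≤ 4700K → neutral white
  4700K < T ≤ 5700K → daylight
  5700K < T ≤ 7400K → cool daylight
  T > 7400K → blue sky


Temperature: 2670K
2670K ≤ 2700K → warm white
Classification: warm white


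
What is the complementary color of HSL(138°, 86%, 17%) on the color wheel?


Complement = opposite side of color wheel = hue + 180°
H' = (138 + 180) mod 360 = 318°
S and L unchanged.
= HSL(318°, 86%, 17%)


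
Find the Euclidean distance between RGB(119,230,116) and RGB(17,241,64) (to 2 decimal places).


d = √[(R₁-R₂)² + (G₁-G₂)² + (B₁-B₂)²]
d = √[(119-17)² + (230-241)² + (116-64)²]
d = √[10404 + 121 + 2704]
d = √13229
d ≈ 115.02


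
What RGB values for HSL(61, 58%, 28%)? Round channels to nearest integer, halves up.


H=61°, S=0.58, L=0.28
C = (1-|2L-1|)×S = (1-|-0.44|)×0.58 = 0.3248
H' = H/60 = 61/60 ≈ 1.0167; X = C×(1-|H' mod 2 - 1|) ≈ 0.3194
m = L - C/2 = 0.28 - 0.1624 = 0.1176
Sector ⌊H'⌋ = 1 → (R',G',B') = (≈0.3194, 0.3248, 0.0)
RGB = ((R'+m)×255, (G'+m)×255, (B'+m)×255) = (111.4316, 112.812, 29.988)
Round half up → RGB(111, 113, 30)


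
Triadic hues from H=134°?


Triadic: equally spaced at 120° intervals
H1 = 134°
H2 = (134 + 120) mod 360 = 254°
H3 = (134 + 240) mod 360 = 14°
Triadic = 134°, 254°, 14°


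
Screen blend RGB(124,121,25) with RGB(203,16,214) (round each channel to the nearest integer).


Screen: C = 255 - (255-A)×(255-B)/255, rounded to nearest integer
R: 255 - (255-124)×(255-203)/255 = 255 - 6812/255 ≈ 255 - 26.714 = 228.286 → 228
G: 255 - (255-121)×(255-16)/255 = 255 - 32026/255 ≈ 255 - 125.592 = 129.408 → 129
B: 255 - (255-25)×(255-214)/255 = 255 - 9430/255 ≈ 255 - 36.980 = 218.020 → 218
= RGB(228, 129, 218)


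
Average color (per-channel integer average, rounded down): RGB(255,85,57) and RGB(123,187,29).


Midpoint: each channel = ⌊(C₁+C₂)/2⌋
R: ⌊(255+123)/2⌋ = 189
G: ⌊(85+187)/2⌋ = 136
B: ⌊(57+29)/2⌋ = 43
= RGB(189, 136, 43)


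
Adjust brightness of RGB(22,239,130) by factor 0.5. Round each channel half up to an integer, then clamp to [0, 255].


Multiply each channel by 0.5, round half up, clamp to [0, 255]
R: 22×0.5 = 11
G: 239×0.5 = 119.5 → round → 120
B: 130×0.5 = 65
= RGB(11, 120, 65)


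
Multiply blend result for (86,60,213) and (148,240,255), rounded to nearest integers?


Multiply: C = A×B/255, rounded to nearest integer
R: 86×148/255 = 12728/255 ≈ 49.914 → 50
G: 60×240/255 = 14400/255 ≈ 56.471 → 56
B: 213×255/255 = 54315/255 ≈ 213.000 → 213
= RGB(50, 56, 213)


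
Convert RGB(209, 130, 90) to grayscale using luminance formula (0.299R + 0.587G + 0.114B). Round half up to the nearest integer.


Gray = 0.299×R + 0.587×G + 0.114×B
Gray = 0.299×209 + 0.587×130 + 0.114×90
Gray = 62.491 + 76.310 + 10.260
Gray = 149.061 → round half up → 149
Gray = 149


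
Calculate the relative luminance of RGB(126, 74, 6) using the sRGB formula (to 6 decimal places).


Linearize each channel (sRGB transfer function): c = v/255; c_lin = c/12.92 if c ≤ 0.04045, else ((c+0.055)/1.055)^2.4
  R: 126/255 ≈ 0.494118 > 0.04045 → ((0.494118+0.055)/1.055)^2.4 ≈ 0.208637
  G: 74/255 ≈ 0.290196 > 0.04045 → ((0.290196+0.055)/1.055)^2.4 ≈ 0.068478
  B: 6/255 ≈ 0.023529 ≤ 0.04045 → 0.023529/12.92 ≈ 0.001821
R_lin = 0.208637, G_lin = 0.068478, B_lin = 0.001821
L = 0.2126×R + 0.7152×G + 0.0722×B
L = 0.2126×0.208637 + 0.7152×0.068478 + 0.0722×0.001821
L ≈ 0.093463


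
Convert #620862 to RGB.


62 → 98 (R)
08 → 8 (G)
62 → 98 (B)
= RGB(98, 8, 98)


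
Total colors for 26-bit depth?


Colors = 2^bits = 2^26
= 67,108,864 colors


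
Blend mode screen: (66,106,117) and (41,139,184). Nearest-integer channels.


Screen: C = 255 - (255-A)×(255-B)/255, rounded to nearest integer
R: 255 - (255-66)×(255-41)/255 = 255 - 40446/255 ≈ 255 - 158.612 = 96.388 → 96
G: 255 - (255-106)×(255-139)/255 = 255 - 17284/255 ≈ 255 - 67.780 = 187.220 → 187
B: 255 - (255-117)×(255-184)/255 = 255 - 9798/255 ≈ 255 - 38.424 = 216.576 → 217
= RGB(96, 187, 217)


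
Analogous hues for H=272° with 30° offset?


Base hue: 272°
Left analog: (272 - 30) mod 360 = 242°
Right analog: (272 + 30) mod 360 = 302°
Analogous hues = 242° and 302°


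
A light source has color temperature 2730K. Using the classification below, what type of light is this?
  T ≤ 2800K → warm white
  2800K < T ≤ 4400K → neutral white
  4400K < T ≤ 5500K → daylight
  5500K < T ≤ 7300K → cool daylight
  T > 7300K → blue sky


Temperature: 2730K
2730K ≤ 2800K → warm white
Classification: warm white


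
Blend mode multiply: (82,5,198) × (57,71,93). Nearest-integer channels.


Multiply: C = A×B/255, rounded to nearest integer
R: 82×57/255 = 4674/255 ≈ 18.329 → 18
G: 5×71/255 = 355/255 ≈ 1.392 → 1
B: 198×93/255 = 18414/255 ≈ 72.212 → 72
= RGB(18, 1, 72)


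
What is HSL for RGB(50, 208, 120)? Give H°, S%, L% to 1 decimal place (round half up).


Normalize: R'=50/255≈0.1961, G'=208/255≈0.8157, B'=120/255≈0.4706
Max=208/255, Min=50/255, Δ=Max-Min=158/255
L = (Max+Min)/2 = (208+50)/510 = 258/510 = 0.50588… → L = 50.6%
L > 0.5 → S = Δ/(2-Max-Min) = 158/(510-208-50) = 158/252 = 0.62698… → S = 62.7%
(the 1/255 factors cancel in S and H, so raw channel differences can be used)
Max is G' → H = 60 × ((B-R)/Δ + 2) = 60 × ((120-50)/158 + 2)
  70/158 + 2 = 0.4430… + 2 = 2.4430…
  H = 60 × 2.4430… = 146.582…° → H = 146.6°
= HSL(146.6°, 62.7%, 50.6%)


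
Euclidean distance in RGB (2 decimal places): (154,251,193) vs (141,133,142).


d = √[(R₁-R₂)² + (G₁-G₂)² + (B₁-B₂)²]
d = √[(154-141)² + (251-133)² + (193-142)²]
d = √[169 + 13924 + 2601]
d = √16694
d ≈ 129.21


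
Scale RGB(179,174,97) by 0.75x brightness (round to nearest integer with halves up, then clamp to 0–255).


Multiply each channel by 0.75, round half up, clamp to [0, 255]
R: 179×0.75 = 134.25 → round → 134
G: 174×0.75 = 130.5 → round → 131
B: 97×0.75 = 72.75 → round → 73
= RGB(134, 131, 73)


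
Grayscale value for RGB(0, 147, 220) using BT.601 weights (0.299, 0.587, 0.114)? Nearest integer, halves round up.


Gray = 0.299×R + 0.587×G + 0.114×B
Gray = 0.299×0 + 0.587×147 + 0.114×220
Gray = 0.000 + 86.289 + 25.080
Gray = 111.369 → round half up → 111
Gray = 111


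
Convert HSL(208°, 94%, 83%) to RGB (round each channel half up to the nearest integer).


H=208°, S=0.94, L=0.83
C = (1-|2L-1|)×S = (1-|0.66|)×0.94 = 0.3196
H' = H/60 = 208/60 ≈ 3.4667; X = C×(1-|H' mod 2 - 1|) ≈ 0.1705
m = L - C/2 = 0.83 - 0.1598 = 0.6702
Sector ⌊H'⌋ = 3 → (R',G',B') = (0.0, ≈0.1705, 0.3196)
RGB = ((R'+m)×255, (G'+m)×255, (B'+m)×255) = (170.901, 214.3666, 252.399)
Round half up → RGB(171, 214, 252)


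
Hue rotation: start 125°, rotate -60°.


New hue = (H + rotation) mod 360
New hue = (125 -60) mod 360
= 65 mod 360
= 65°


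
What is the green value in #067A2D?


Color: #067A2D
R = 06 = 6
G = 7A = 122
B = 2D = 45
Green = 122


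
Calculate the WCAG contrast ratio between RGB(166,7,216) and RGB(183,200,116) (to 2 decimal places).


Linearize each sRGB channel c=v/255: c/12.92 if c ≤ 0.04045 else ((c+0.055)/1.055)^2.4
L = 0.2126×R_lin + 0.7152×G_lin + 0.0722×B_lin
Color 1 (166,7,216):
  R=166: 166/255≈0.6510 > 0.04045 → ((0.6510+0.055)/1.055)^2.4 ≈ 0.38133
  G=7: 7/255≈0.0275 ≤ 0.04045 → 0.0275/12.92 ≈ 0.00212
  B=216: 216/255≈0.8471 > 0.04045 → ((0.8471+0.055)/1.055)^2.4 ≈ 0.68669
  L1 = 0.2126×0.38133 + 0.7152×0.00212 + 0.0722×0.68669 ≈ 0.13217
Color 2 (183,200,116):
  R=183: 183/255≈0.7176 > 0.04045 → ((0.7176+0.055)/1.055)^2.4 ≈ 0.47353
  G=200: 200/255≈0.7843 > 0.04045 → ((0.7843+0.055)/1.055)^2.4 ≈ 0.57758
  B=116: 116/255≈0.4549 > 0.04045 → ((0.4549+0.055)/1.055)^2.4 ≈ 0.17465
  L2 = 0.2126×0.47353 + 0.7152×0.57758 + 0.0722×0.17465 ≈ 0.52637
Lighter = 0.52637, Darker = 0.13217
Ratio = (L_lighter + 0.05) / (L_darker + 0.05)
Ratio = (0.52637 + 0.05) / (0.13217 + 0.05) = 0.57637 / 0.18217 ≈ 3.1639
Ratio ≈ 3.16:1


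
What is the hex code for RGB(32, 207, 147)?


R = 32 → 20 (hex)
G = 207 → CF (hex)
B = 147 → 93 (hex)
Hex = #20CF93


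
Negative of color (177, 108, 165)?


Invert: (255-R, 255-G, 255-B)
R: 255-177 = 78
G: 255-108 = 147
B: 255-165 = 90
= RGB(78, 147, 90)


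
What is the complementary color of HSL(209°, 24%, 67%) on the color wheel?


Complement = opposite side of color wheel = hue + 180°
H' = (209 + 180) mod 360 = 29°
S and L unchanged.
= HSL(29°, 24%, 67%)


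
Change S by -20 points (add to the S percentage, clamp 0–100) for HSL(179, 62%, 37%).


Original S = 62%
Adjustment = -20 percentage points
New S = 62 + (-20) = 42
Clamp to [0, 100] → 42
= HSL(179°, 42%, 37%)


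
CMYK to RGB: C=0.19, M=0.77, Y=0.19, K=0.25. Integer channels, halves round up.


R = 255 × (1-C) × (1-K) = 255 × 0.81 × 0.75 = 154.9125 → 155
G = 255 × (1-M) × (1-K) = 255 × 0.23 × 0.75 = 43.9875 → 44
B = 255 × (1-Y) × (1-K) = 255 × 0.81 × 0.75 = 154.9125 → 155
= RGB(155, 44, 155)


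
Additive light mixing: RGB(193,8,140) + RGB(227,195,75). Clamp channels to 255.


Additive: each channel = min(255, C₁+C₂)
R: 193+227 = 420 → 255
G: 8+195 = 203 → 203
B: 140+75 = 215 → 215
= RGB(255, 203, 215)


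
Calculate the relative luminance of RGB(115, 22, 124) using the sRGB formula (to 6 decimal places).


Linearize each channel (sRGB transfer function): c = v/255; c_lin = c/12.92 if c ≤ 0.04045, else ((c+0.055)/1.055)^2.4
  R: 115/255 ≈ 0.450980 > 0.04045 → ((0.450980+0.055)/1.055)^2.4 ≈ 0.171441
  G: 22/255 ≈ 0.086275 > 0.04045 → ((0.086275+0.055)/1.055)^2.4 ≈ 0.008023
  B: 124/255 ≈ 0.486275 > 0.04045 → ((0.486275+0.055)/1.055)^2.4 ≈ 0.201556
R_lin = 0.171441, G_lin = 0.008023, B_lin = 0.201556
L = 0.2126×R + 0.7152×G + 0.0722×B
L = 0.2126×0.171441 + 0.7152×0.008023 + 0.0722×0.201556
L ≈ 0.056739


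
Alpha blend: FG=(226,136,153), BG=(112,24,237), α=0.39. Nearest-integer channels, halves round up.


C = α×F + (1-α)×B, with 1-α = 0.61
R: 0.39×226 + 0.61×112 = 88.14 + 68.32 = 156.46 → 156
G: 0.39×136 + 0.61×24 = 53.04 + 14.64 = 67.68 → 68
B: 0.39×153 + 0.61×237 = 59.67 + 144.57 = 204.24 → 204
= RGB(156, 68, 204)


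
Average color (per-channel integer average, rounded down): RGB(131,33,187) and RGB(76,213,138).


Midpoint: each channel = ⌊(C₁+C₂)/2⌋
R: ⌊(131+76)/2⌋ = 103
G: ⌊(33+213)/2⌋ = 123
B: ⌊(187+138)/2⌋ = 162
= RGB(103, 123, 162)


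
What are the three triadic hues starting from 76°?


Triadic: equally spaced at 120° intervals
H1 = 76°
H2 = (76 + 120) mod 360 = 196°
H3 = (76 + 240) mod 360 = 316°
Triadic = 76°, 196°, 316°


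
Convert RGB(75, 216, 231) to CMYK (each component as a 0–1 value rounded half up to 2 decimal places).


R'=75/255≈0.2941, G'=216/255≈0.8471, B'=231/255≈0.9059
K = 1 - max(R',G',B') = 1 - 231/255 = 24/255 = 0.09411… → 0.09
(1-R'-K)/(1-K) simplifies to (max-R)/max with max = 231:
C = (231-75)/231 = 156/231 = 0.67532… → 0.68
M = (231-216)/231 = 15/231 = 0.06493… → 0.06
Y = (231-231)/231 = 0/231 = 0 → 0.00
= CMYK(0.68, 0.06, 0.00, 0.09)


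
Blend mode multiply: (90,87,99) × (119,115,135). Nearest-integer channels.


Multiply: C = A×B/255, rounded to nearest integer
R: 90×119/255 = 10710/255 ≈ 42.000 → 42
G: 87×115/255 = 10005/255 ≈ 39.235 → 39
B: 99×135/255 = 13365/255 ≈ 52.412 → 52
= RGB(42, 39, 52)


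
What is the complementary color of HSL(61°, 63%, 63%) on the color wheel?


Complement = opposite side of color wheel = hue + 180°
H' = (61 + 180) mod 360 = 241°
S and L unchanged.
= HSL(241°, 63%, 63%)


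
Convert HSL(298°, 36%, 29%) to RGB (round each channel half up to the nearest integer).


H=298°, S=0.36, L=0.29
C = (1-|2L-1|)×S = (1-|-0.42|)×0.36 = 0.2088
H' = H/60 = 298/60 ≈ 4.9667; X = C×(1-|H' mod 2 - 1|) = 0.20184
m = L - C/2 = 0.29 - 0.1044 = 0.1856
Sector ⌊H'⌋ = 4 → (R',G',B') = (0.20184, 0.0, 0.2088)
RGB = ((R'+m)×255, (G'+m)×255, (B'+m)×255) = (98.7972, 47.328, 100.572)
Round half up → RGB(99, 47, 101)


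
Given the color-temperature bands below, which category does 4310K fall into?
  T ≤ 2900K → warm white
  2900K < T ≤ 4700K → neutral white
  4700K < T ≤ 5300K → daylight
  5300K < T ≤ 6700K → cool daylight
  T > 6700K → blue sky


Temperature: 4310K
2900K < 4310K ≤ 4700K → neutral white
Classification: neutral white


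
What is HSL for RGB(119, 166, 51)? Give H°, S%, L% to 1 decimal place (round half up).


Normalize: R'=119/255≈0.4667, G'=166/255≈0.6510, B'=51/255≈0.2000
Max=166/255, Min=51/255, Δ=Max-Min=115/255
L = (Max+Min)/2 = (166+51)/510 = 217/510 = 0.42549… → L = 42.5%
L ≤ 0.5 → S = Δ/(Max+Min) = 115/(166+51) = 115/217 = 0.52995… → S = 53.0%
(the 1/255 factors cancel in S and H, so raw channel differences can be used)
Max is G' → H = 60 × ((B-R)/Δ + 2) = 60 × ((51-119)/115 + 2)
  -68/115 + 2 = -0.5913… + 2 = 1.4086…
  H = 60 × 1.4086… = 84.521…° → H = 84.5°
= HSL(84.5°, 53.0%, 42.5%)


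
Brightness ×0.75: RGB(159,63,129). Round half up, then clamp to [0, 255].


Multiply each channel by 0.75, round half up, clamp to [0, 255]
R: 159×0.75 = 119.25 → round → 119
G: 63×0.75 = 47.25 → round → 47
B: 129×0.75 = 96.75 → round → 97
= RGB(119, 47, 97)


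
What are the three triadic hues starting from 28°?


Triadic: equally spaced at 120° intervals
H1 = 28°
H2 = (28 + 120) mod 360 = 148°
H3 = (28 + 240) mod 360 = 268°
Triadic = 28°, 148°, 268°


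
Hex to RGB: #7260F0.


72 → 114 (R)
60 → 96 (G)
F0 → 240 (B)
= RGB(114, 96, 240)


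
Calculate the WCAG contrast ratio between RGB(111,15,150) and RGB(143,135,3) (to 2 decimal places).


Linearize each sRGB channel c=v/255: c/12.92 if c ≤ 0.04045 else ((c+0.055)/1.055)^2.4
L = 0.2126×R_lin + 0.7152×G_lin + 0.0722×B_lin
Color 1 (111,15,150):
  R=111: 111/255≈0.4353 > 0.04045 → ((0.4353+0.055)/1.055)^2.4 ≈ 0.15896
  G=15: 15/255≈0.0588 > 0.04045 → ((0.0588+0.055)/1.055)^2.4 ≈ 0.00478
  B=150: 150/255≈0.5882 > 0.04045 → ((0.5882+0.055)/1.055)^2.4 ≈ 0.30499
  L1 = 0.2126×0.15896 + 0.7152×0.00478 + 0.0722×0.30499 ≈ 0.05923
Color 2 (143,135,3):
  R=143: 143/255≈0.5608 > 0.04045 → ((0.5608+0.055)/1.055)^2.4 ≈ 0.27468
  G=135: 135/255≈0.5294 > 0.04045 → ((0.5294+0.055)/1.055)^2.4 ≈ 0.24228
  B=3: 3/255≈0.0118 ≤ 0.04045 → 0.0118/12.92 ≈ 0.00091
  L2 = 0.2126×0.27468 + 0.7152×0.24228 + 0.0722×0.00091 ≈ 0.23174
Lighter = 0.23174, Darker = 0.05923
Ratio = (L_lighter + 0.05) / (L_darker + 0.05)
Ratio = (0.23174 + 0.05) / (0.05923 + 0.05) = 0.28174 / 0.10923 ≈ 2.5793
Ratio ≈ 2.58:1


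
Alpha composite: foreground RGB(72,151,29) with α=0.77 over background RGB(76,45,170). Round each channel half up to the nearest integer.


C = α×F + (1-α)×B, with 1-α = 0.23
R: 0.77×72 + 0.23×76 = 55.44 + 17.48 = 72.92 → 73
G: 0.77×151 + 0.23×45 = 116.27 + 10.35 = 126.62 → 127
B: 0.77×29 + 0.23×170 = 22.33 + 39.10 = 61.43 → 61
= RGB(73, 127, 61)


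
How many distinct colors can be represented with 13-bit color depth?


Colors = 2^bits = 2^13
= 8,192 colors


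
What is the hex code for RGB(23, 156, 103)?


R = 23 → 17 (hex)
G = 156 → 9C (hex)
B = 103 → 67 (hex)
Hex = #179C67


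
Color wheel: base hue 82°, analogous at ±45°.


Base hue: 82°
Left analog: (82 - 45) mod 360 = 37°
Right analog: (82 + 45) mod 360 = 127°
Analogous hues = 37° and 127°


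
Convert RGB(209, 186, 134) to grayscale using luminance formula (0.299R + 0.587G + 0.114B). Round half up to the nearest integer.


Gray = 0.299×R + 0.587×G + 0.114×B
Gray = 0.299×209 + 0.587×186 + 0.114×134
Gray = 62.491 + 109.182 + 15.276
Gray = 186.949 → round half up → 187
Gray = 187


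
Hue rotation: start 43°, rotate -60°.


New hue = (H + rotation) mod 360
New hue = (43 -60) mod 360
= -17 mod 360
= 343°


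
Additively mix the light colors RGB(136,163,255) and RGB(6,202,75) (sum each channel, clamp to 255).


Additive: each channel = min(255, C₁+C₂)
R: 136+6 = 142 → 142
G: 163+202 = 365 → 255
B: 255+75 = 330 → 255
= RGB(142, 255, 255)


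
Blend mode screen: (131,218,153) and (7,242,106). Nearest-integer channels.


Screen: C = 255 - (255-A)×(255-B)/255, rounded to nearest integer
R: 255 - (255-131)×(255-7)/255 = 255 - 30752/255 ≈ 255 - 120.596 = 134.404 → 134
G: 255 - (255-218)×(255-242)/255 = 255 - 481/255 ≈ 255 - 1.886 = 253.114 → 253
B: 255 - (255-153)×(255-106)/255 = 255 - 15198/255 ≈ 255 - 59.600 = 195.400 → 195
= RGB(134, 253, 195)


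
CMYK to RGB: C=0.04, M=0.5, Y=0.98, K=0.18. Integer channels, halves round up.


R = 255 × (1-C) × (1-K) = 255 × 0.96 × 0.82 = 200.736 → 201
G = 255 × (1-M) × (1-K) = 255 × 0.50 × 0.82 = 104.55 → 105
B = 255 × (1-Y) × (1-K) = 255 × 0.02 × 0.82 = 4.182 → 4
= RGB(201, 105, 4)


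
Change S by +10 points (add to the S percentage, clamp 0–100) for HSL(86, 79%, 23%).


Original S = 79%
Adjustment = +10 percentage points
New S = 79 + (10) = 89
Clamp to [0, 100] → 89
= HSL(86°, 89%, 23%)


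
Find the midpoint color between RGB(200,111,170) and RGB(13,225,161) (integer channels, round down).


Midpoint: each channel = ⌊(C₁+C₂)/2⌋
R: ⌊(200+13)/2⌋ = 106
G: ⌊(111+225)/2⌋ = 168
B: ⌊(170+161)/2⌋ = 165
= RGB(106, 168, 165)


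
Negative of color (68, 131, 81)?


Invert: (255-R, 255-G, 255-B)
R: 255-68 = 187
G: 255-131 = 124
B: 255-81 = 174
= RGB(187, 124, 174)


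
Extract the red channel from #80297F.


Color: #80297F
R = 80 = 128
G = 29 = 41
B = 7F = 127
Red = 128


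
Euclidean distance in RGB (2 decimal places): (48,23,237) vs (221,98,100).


d = √[(R₁-R₂)² + (G₁-G₂)² + (B₁-B₂)²]
d = √[(48-221)² + (23-98)² + (237-100)²]
d = √[29929 + 5625 + 18769]
d = √54323
d ≈ 233.07


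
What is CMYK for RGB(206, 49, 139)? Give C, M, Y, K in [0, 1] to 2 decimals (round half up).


R'=206/255≈0.8078, G'=49/255≈0.1922, B'=139/255≈0.5451
K = 1 - max(R',G',B') = 1 - 206/255 = 49/255 = 0.19215… → 0.19
(1-R'-K)/(1-K) simplifies to (max-R)/max with max = 206:
C = (206-206)/206 = 0/206 = 0 → 0.00
M = (206-49)/206 = 157/206 = 0.76213… → 0.76
Y = (206-139)/206 = 67/206 = 0.32524… → 0.33
= CMYK(0.00, 0.76, 0.33, 0.19)


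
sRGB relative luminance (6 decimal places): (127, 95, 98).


Linearize each channel (sRGB transfer function): c = v/255; c_lin = c/12.92 if c ≤ 0.04045, else ((c+0.055)/1.055)^2.4
  R: 127/255 ≈ 0.498039 > 0.04045 → ((0.498039+0.055)/1.055)^2.4 ≈ 0.212231
  G: 95/255 ≈ 0.372549 > 0.04045 → ((0.372549+0.055)/1.055)^2.4 ≈ 0.114435
  B: 98/255 ≈ 0.384314 > 0.04045 → ((0.384314+0.055)/1.055)^2.4 ≈ 0.122139
R_lin = 0.212231, G_lin = 0.114435, B_lin = 0.122139
L = 0.2126×R + 0.7152×G + 0.0722×B
L = 0.2126×0.212231 + 0.7152×0.114435 + 0.0722×0.122139
L ≈ 0.135783


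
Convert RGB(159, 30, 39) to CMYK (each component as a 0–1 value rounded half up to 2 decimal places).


R'=159/255≈0.6235, G'=30/255≈0.1176, B'=39/255≈0.1529
K = 1 - max(R',G',B') = 1 - 159/255 = 96/255 = 0.37647… → 0.38
(1-R'-K)/(1-K) simplifies to (max-R)/max with max = 159:
C = (159-159)/159 = 0/159 = 0 → 0.00
M = (159-30)/159 = 129/159 = 0.81132… → 0.81
Y = (159-39)/159 = 120/159 = 0.75471… → 0.75
= CMYK(0.00, 0.81, 0.75, 0.38)


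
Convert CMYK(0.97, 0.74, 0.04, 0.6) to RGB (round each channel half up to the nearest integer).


R = 255 × (1-C) × (1-K) = 255 × 0.03 × 0.40 = 3.06 → 3
G = 255 × (1-M) × (1-K) = 255 × 0.26 × 0.40 = 26.52 → 27
B = 255 × (1-Y) × (1-K) = 255 × 0.96 × 0.40 = 97.92 → 98
= RGB(3, 27, 98)


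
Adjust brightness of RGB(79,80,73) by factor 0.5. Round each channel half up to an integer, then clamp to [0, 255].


Multiply each channel by 0.5, round half up, clamp to [0, 255]
R: 79×0.5 = 39.5 → round → 40
G: 80×0.5 = 40
B: 73×0.5 = 36.5 → round → 37
= RGB(40, 40, 37)


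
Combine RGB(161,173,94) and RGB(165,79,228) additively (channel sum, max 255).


Additive: each channel = min(255, C₁+C₂)
R: 161+165 = 326 → 255
G: 173+79 = 252 → 252
B: 94+228 = 322 → 255
= RGB(255, 252, 255)


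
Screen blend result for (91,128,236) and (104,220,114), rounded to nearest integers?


Screen: C = 255 - (255-A)×(255-B)/255, rounded to nearest integer
R: 255 - (255-91)×(255-104)/255 = 255 - 24764/255 ≈ 255 - 97.114 = 157.886 → 158
G: 255 - (255-128)×(255-220)/255 = 255 - 4445/255 ≈ 255 - 17.431 = 237.569 → 238
B: 255 - (255-236)×(255-114)/255 = 255 - 2679/255 ≈ 255 - 10.506 = 244.494 → 244
= RGB(158, 238, 244)


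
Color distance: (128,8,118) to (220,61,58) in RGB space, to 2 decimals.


d = √[(R₁-R₂)² + (G₁-G₂)² + (B₁-B₂)²]
d = √[(128-220)² + (8-61)² + (118-58)²]
d = √[8464 + 2809 + 3600]
d = √14873
d ≈ 121.95


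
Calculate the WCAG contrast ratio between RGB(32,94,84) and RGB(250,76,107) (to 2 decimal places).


Linearize each sRGB channel c=v/255: c/12.92 if c ≤ 0.04045 else ((c+0.055)/1.055)^2.4
L = 0.2126×R_lin + 0.7152×G_lin + 0.0722×B_lin
Color 1 (32,94,84):
  R=32: 32/255≈0.1255 > 0.04045 → ((0.1255+0.055)/1.055)^2.4 ≈ 0.01444
  G=94: 94/255≈0.3686 > 0.04045 → ((0.3686+0.055)/1.055)^2.4 ≈ 0.11193
  B=84: 84/255≈0.3294 > 0.04045 → ((0.3294+0.055)/1.055)^2.4 ≈ 0.08866
  L1 = 0.2126×0.01444 + 0.7152×0.11193 + 0.0722×0.08866 ≈ 0.08953
Color 2 (250,76,107):
  R=250: 250/255≈0.9804 > 0.04045 → ((0.9804+0.055)/1.055)^2.4 ≈ 0.95597
  G=76: 76/255≈0.2980 > 0.04045 → ((0.2980+0.055)/1.055)^2.4 ≈ 0.07227
  B=107: 107/255≈0.4196 > 0.04045 → ((0.4196+0.055)/1.055)^2.4 ≈ 0.14703
  L2 = 0.2126×0.95597 + 0.7152×0.07227 + 0.0722×0.14703 ≈ 0.26554
Lighter = 0.26554, Darker = 0.08953
Ratio = (L_lighter + 0.05) / (L_darker + 0.05)
Ratio = (0.26554 + 0.05) / (0.08953 + 0.05) = 0.31554 / 0.13953 ≈ 2.2615
Ratio ≈ 2.26:1


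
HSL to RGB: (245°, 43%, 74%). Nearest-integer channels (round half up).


H=245°, S=0.43, L=0.74
C = (1-|2L-1|)×S = (1-|0.48|)×0.43 = 0.2236
H' = H/60 = 245/60 ≈ 4.0833; X = C×(1-|H' mod 2 - 1|) ≈ 0.0186
m = L - C/2 = 0.74 - 0.1118 = 0.6282
Sector ⌊H'⌋ = 4 → (R',G',B') = (≈0.0186, 0.0, 0.2236)
RGB = ((R'+m)×255, (G'+m)×255, (B'+m)×255) = (164.9425, 160.191, 217.209)
Round half up → RGB(165, 160, 217)


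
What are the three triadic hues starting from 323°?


Triadic: equally spaced at 120° intervals
H1 = 323°
H2 = (323 + 120) mod 360 = 83°
H3 = (323 + 240) mod 360 = 203°
Triadic = 323°, 83°, 203°


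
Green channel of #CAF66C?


Color: #CAF66C
R = CA = 202
G = F6 = 246
B = 6C = 108
Green = 246


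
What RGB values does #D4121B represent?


D4 → 212 (R)
12 → 18 (G)
1B → 27 (B)
= RGB(212, 18, 27)


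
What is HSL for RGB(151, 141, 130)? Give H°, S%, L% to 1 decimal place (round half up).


Normalize: R'=151/255≈0.5922, G'=141/255≈0.5529, B'=130/255≈0.5098
Max=151/255, Min=130/255, Δ=Max-Min=21/255
L = (Max+Min)/2 = (151+130)/510 = 281/510 = 0.55098… → L = 55.1%
L > 0.5 → S = Δ/(2-Max-Min) = 21/(510-151-130) = 21/229 = 0.09170… → S = 9.2%
(the 1/255 factors cancel in S and H, so raw channel differences can be used)
Max is R' → H = 60 × (((G-B)/Δ) mod 6) = 60 × (((141-130)/21) mod 6)
  11/21 = 0.5238…
  H = 60 × 0.5238… = 31.428…° → H = 31.4°
= HSL(31.4°, 9.2%, 55.1%)


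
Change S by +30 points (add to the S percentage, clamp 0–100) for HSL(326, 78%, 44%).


Original S = 78%
Adjustment = +30 percentage points
New S = 78 + (30) = 108
Clamp to [0, 100] → 100
= HSL(326°, 100%, 44%)


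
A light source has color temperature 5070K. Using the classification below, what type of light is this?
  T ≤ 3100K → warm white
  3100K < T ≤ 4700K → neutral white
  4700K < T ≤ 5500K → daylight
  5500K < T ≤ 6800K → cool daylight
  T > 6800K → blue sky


Temperature: 5070K
4700K < 5070K ≤ 5500K → daylight
Classification: daylight


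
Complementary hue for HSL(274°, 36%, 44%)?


Complement = opposite side of color wheel = hue + 180°
H' = (274 + 180) mod 360 = 94°
S and L unchanged.
= HSL(94°, 36%, 44%)


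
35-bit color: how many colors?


Colors = 2^bits = 2^35
= 34,359,738,368 colors


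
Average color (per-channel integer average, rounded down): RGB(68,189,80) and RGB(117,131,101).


Midpoint: each channel = ⌊(C₁+C₂)/2⌋
R: ⌊(68+117)/2⌋ = 92
G: ⌊(189+131)/2⌋ = 160
B: ⌊(80+101)/2⌋ = 90
= RGB(92, 160, 90)


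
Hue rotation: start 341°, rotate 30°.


New hue = (H + rotation) mod 360
New hue = (341 + 30) mod 360
= 371 mod 360
= 11°


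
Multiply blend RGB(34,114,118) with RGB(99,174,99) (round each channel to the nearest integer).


Multiply: C = A×B/255, rounded to nearest integer
R: 34×99/255 = 3366/255 ≈ 13.200 → 13
G: 114×174/255 = 19836/255 ≈ 77.788 → 78
B: 118×99/255 = 11682/255 ≈ 45.812 → 46
= RGB(13, 78, 46)


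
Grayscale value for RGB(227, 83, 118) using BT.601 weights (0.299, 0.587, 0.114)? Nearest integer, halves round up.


Gray = 0.299×R + 0.587×G + 0.114×B
Gray = 0.299×227 + 0.587×83 + 0.114×118
Gray = 67.873 + 48.721 + 13.452
Gray = 130.046 → round half up → 130
Gray = 130


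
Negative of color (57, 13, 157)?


Invert: (255-R, 255-G, 255-B)
R: 255-57 = 198
G: 255-13 = 242
B: 255-157 = 98
= RGB(198, 242, 98)


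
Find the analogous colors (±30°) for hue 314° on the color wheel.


Base hue: 314°
Left analog: (314 - 30) mod 360 = 284°
Right analog: (314 + 30) mod 360 = 344°
Analogous hues = 284° and 344°


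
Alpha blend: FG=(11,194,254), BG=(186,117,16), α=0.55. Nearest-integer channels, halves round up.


C = α×F + (1-α)×B, with 1-α = 0.45
R: 0.55×11 + 0.45×186 = 6.05 + 83.70 = 89.75 → 90
G: 0.55×194 + 0.45×117 = 106.70 + 52.65 = 159.35 → 159
B: 0.55×254 + 0.45×16 = 139.70 + 7.20 = 146.90 → 147
= RGB(90, 159, 147)


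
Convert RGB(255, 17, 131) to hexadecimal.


R = 255 → FF (hex)
G = 17 → 11 (hex)
B = 131 → 83 (hex)
Hex = #FF1183


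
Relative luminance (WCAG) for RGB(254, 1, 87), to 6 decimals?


Linearize each channel (sRGB transfer function): c = v/255; c_lin = c/12.92 if c ≤ 0.04045, else ((c+0.055)/1.055)^2.4
  R: 254/255 ≈ 0.996078 > 0.04045 → ((0.996078+0.055)/1.055)^2.4 ≈ 0.991102
  G: 1/255 ≈ 0.003922 ≤ 0.04045 → 0.003922/12.92 ≈ 0.000304
  B: 87/255 ≈ 0.341176 > 0.04045 → ((0.341176+0.055)/1.055)^2.4 ≈ 0.095307
R_lin = 0.991102, G_lin = 0.000304, B_lin = 0.095307
L = 0.2126×R + 0.7152×G + 0.0722×B
L = 0.2126×0.991102 + 0.7152×0.000304 + 0.0722×0.095307
L ≈ 0.217807


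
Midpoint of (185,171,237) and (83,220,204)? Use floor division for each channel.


Midpoint: each channel = ⌊(C₁+C₂)/2⌋
R: ⌊(185+83)/2⌋ = 134
G: ⌊(171+220)/2⌋ = 195
B: ⌊(237+204)/2⌋ = 220
= RGB(134, 195, 220)


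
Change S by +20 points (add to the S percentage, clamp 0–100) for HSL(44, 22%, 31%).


Original S = 22%
Adjustment = +20 percentage points
New S = 22 + (20) = 42
Clamp to [0, 100] → 42
= HSL(44°, 42%, 31%)


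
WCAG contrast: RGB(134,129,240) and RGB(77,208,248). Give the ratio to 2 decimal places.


Linearize each sRGB channel c=v/255: c/12.92 if c ≤ 0.04045 else ((c+0.055)/1.055)^2.4
L = 0.2126×R_lin + 0.7152×G_lin + 0.0722×B_lin
Color 1 (134,129,240):
  R=134: 134/255≈0.5255 > 0.04045 → ((0.5255+0.055)/1.055)^2.4 ≈ 0.23840
  G=129: 129/255≈0.5059 > 0.04045 → ((0.5059+0.055)/1.055)^2.4 ≈ 0.21953
  B=240: 240/255≈0.9412 > 0.04045 → ((0.9412+0.055)/1.055)^2.4 ≈ 0.87137
  L1 = 0.2126×0.23840 + 0.7152×0.21953 + 0.0722×0.87137 ≈ 0.27060
Color 2 (77,208,248):
  R=77: 77/255≈0.3020 > 0.04045 → ((0.3020+0.055)/1.055)^2.4 ≈ 0.07421
  G=208: 208/255≈0.8157 > 0.04045 → ((0.8157+0.055)/1.055)^2.4 ≈ 0.63076
  B=248: 248/255≈0.9725 > 0.04045 → ((0.9725+0.055)/1.055)^2.4 ≈ 0.93869
  L2 = 0.2126×0.07421 + 0.7152×0.63076 + 0.0722×0.93869 ≈ 0.53467
Lighter = 0.53467, Darker = 0.27060
Ratio = (L_lighter + 0.05) / (L_darker + 0.05)
Ratio = (0.53467 + 0.05) / (0.27060 + 0.05) = 0.58467 / 0.32060 ≈ 1.8237
Ratio ≈ 1.82:1


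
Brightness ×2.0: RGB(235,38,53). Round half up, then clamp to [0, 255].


Multiply each channel by 2.0, round half up, clamp to [0, 255]
R: 235×2.0 = 470 → clamp → 255
G: 38×2.0 = 76
B: 53×2.0 = 106
= RGB(255, 76, 106)


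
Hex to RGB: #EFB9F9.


EF → 239 (R)
B9 → 185 (G)
F9 → 249 (B)
= RGB(239, 185, 249)


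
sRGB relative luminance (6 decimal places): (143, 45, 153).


Linearize each channel (sRGB transfer function): c = v/255; c_lin = c/12.92 if c ≤ 0.04045, else ((c+0.055)/1.055)^2.4
  R: 143/255 ≈ 0.560784 > 0.04045 → ((0.560784+0.055)/1.055)^2.4 ≈ 0.274677
  G: 45/255 ≈ 0.176471 > 0.04045 → ((0.176471+0.055)/1.055)^2.4 ≈ 0.026241
  B: 153/255 ≈ 0.600000 > 0.04045 → ((0.600000+0.055)/1.055)^2.4 ≈ 0.318547
R_lin = 0.274677, G_lin = 0.026241, B_lin = 0.318547
L = 0.2126×R + 0.7152×G + 0.0722×B
L = 0.2126×0.274677 + 0.7152×0.026241 + 0.0722×0.318547
L ≈ 0.100163


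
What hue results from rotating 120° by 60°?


New hue = (H + rotation) mod 360
New hue = (120 + 60) mod 360
= 180 mod 360
= 180°


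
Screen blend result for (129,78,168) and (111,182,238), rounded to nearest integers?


Screen: C = 255 - (255-A)×(255-B)/255, rounded to nearest integer
R: 255 - (255-129)×(255-111)/255 = 255 - 18144/255 ≈ 255 - 71.153 = 183.847 → 184
G: 255 - (255-78)×(255-182)/255 = 255 - 12921/255 ≈ 255 - 50.671 = 204.329 → 204
B: 255 - (255-168)×(255-238)/255 = 255 - 1479/255 ≈ 255 - 5.800 = 249.200 → 249
= RGB(184, 204, 249)


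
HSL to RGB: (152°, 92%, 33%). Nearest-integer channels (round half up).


H=152°, S=0.92, L=0.33
C = (1-|2L-1|)×S = (1-|-0.34|)×0.92 = 0.6072
H' = H/60 = 152/60 ≈ 2.5333; X = C×(1-|H' mod 2 - 1|) = 0.32384
m = L - C/2 = 0.33 - 0.3036 = 0.0264
Sector ⌊H'⌋ = 2 → (R',G',B') = (0.0, 0.6072, 0.32384)
RGB = ((R'+m)×255, (G'+m)×255, (B'+m)×255) = (6.732, 161.568, 89.3112)
Round half up → RGB(7, 162, 89)


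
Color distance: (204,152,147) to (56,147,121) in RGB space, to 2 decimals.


d = √[(R₁-R₂)² + (G₁-G₂)² + (B₁-B₂)²]
d = √[(204-56)² + (152-147)² + (147-121)²]
d = √[21904 + 25 + 676]
d = √22605
d ≈ 150.35


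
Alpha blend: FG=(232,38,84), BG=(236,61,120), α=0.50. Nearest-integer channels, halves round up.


C = α×F + (1-α)×B, with 1-α = 0.50
R: 0.50×232 + 0.50×236 = 116.00 + 118.00 = 234.00 → 234
G: 0.50×38 + 0.50×61 = 19.00 + 30.50 = 49.50 → 50
B: 0.50×84 + 0.50×120 = 42.00 + 60.00 = 102.00 → 102
= RGB(234, 50, 102)


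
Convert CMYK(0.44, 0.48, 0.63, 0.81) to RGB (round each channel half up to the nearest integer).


R = 255 × (1-C) × (1-K) = 255 × 0.56 × 0.19 = 27.132 → 27
G = 255 × (1-M) × (1-K) = 255 × 0.52 × 0.19 = 25.194 → 25
B = 255 × (1-Y) × (1-K) = 255 × 0.37 × 0.19 = 17.9265 → 18
= RGB(27, 25, 18)


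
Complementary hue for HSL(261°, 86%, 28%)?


Complement = opposite side of color wheel = hue + 180°
H' = (261 + 180) mod 360 = 81°
S and L unchanged.
= HSL(81°, 86%, 28%)


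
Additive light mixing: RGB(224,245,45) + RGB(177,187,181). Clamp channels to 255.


Additive: each channel = min(255, C₁+C₂)
R: 224+177 = 401 → 255
G: 245+187 = 432 → 255
B: 45+181 = 226 → 226
= RGB(255, 255, 226)


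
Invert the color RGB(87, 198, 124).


Invert: (255-R, 255-G, 255-B)
R: 255-87 = 168
G: 255-198 = 57
B: 255-124 = 131
= RGB(168, 57, 131)


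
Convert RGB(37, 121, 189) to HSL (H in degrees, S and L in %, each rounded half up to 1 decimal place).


Normalize: R'=37/255≈0.1451, G'=121/255≈0.4745, B'=189/255≈0.7412
Max=189/255, Min=37/255, Δ=Max-Min=152/255
L = (Max+Min)/2 = (189+37)/510 = 226/510 = 0.44313… → L = 44.3%
L ≤ 0.5 → S = Δ/(Max+Min) = 152/(189+37) = 152/226 = 0.67256… → S = 67.3%
(the 1/255 factors cancel in S and H, so raw channel differences can be used)
Max is B' → H = 60 × ((R-G)/Δ + 4) = 60 × ((37-121)/152 + 4)
  -84/152 + 4 = -0.5526… + 4 = 3.4473…
  H = 60 × 3.4473… = 206.842…° → H = 206.8°
= HSL(206.8°, 67.3%, 44.3%)


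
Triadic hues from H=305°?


Triadic: equally spaced at 120° intervals
H1 = 305°
H2 = (305 + 120) mod 360 = 65°
H3 = (305 + 240) mod 360 = 185°
Triadic = 305°, 65°, 185°


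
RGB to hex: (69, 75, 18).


R = 69 → 45 (hex)
G = 75 → 4B (hex)
B = 18 → 12 (hex)
Hex = #454B12


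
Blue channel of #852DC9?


Color: #852DC9
R = 85 = 133
G = 2D = 45
B = C9 = 201
Blue = 201


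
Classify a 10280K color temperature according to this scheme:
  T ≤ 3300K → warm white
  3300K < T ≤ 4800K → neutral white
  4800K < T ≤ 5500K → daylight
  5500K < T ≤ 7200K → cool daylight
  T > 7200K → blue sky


Temperature: 10280K
10280K > 7200K → blue sky
Classification: blue sky


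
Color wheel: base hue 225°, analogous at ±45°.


Base hue: 225°
Left analog: (225 - 45) mod 360 = 180°
Right analog: (225 + 45) mod 360 = 270°
Analogous hues = 180° and 270°


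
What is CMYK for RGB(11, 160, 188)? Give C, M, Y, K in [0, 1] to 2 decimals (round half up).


R'=11/255≈0.0431, G'=160/255≈0.6275, B'=188/255≈0.7373
K = 1 - max(R',G',B') = 1 - 188/255 = 67/255 = 0.26274… → 0.26
(1-R'-K)/(1-K) simplifies to (max-R)/max with max = 188:
C = (188-11)/188 = 177/188 = 0.94148… → 0.94
M = (188-160)/188 = 28/188 = 0.14893… → 0.15
Y = (188-188)/188 = 0/188 = 0 → 0.00
= CMYK(0.94, 0.15, 0.00, 0.26)


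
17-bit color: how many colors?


Colors = 2^bits = 2^17
= 131,072 colors


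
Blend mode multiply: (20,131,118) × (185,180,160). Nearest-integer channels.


Multiply: C = A×B/255, rounded to nearest integer
R: 20×185/255 = 3700/255 ≈ 14.510 → 15
G: 131×180/255 = 23580/255 ≈ 92.471 → 92
B: 118×160/255 = 18880/255 ≈ 74.039 → 74
= RGB(15, 92, 74)


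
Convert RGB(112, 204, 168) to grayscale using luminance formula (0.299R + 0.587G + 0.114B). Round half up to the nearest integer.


Gray = 0.299×R + 0.587×G + 0.114×B
Gray = 0.299×112 + 0.587×204 + 0.114×168
Gray = 33.488 + 119.748 + 19.152
Gray = 172.388 → round half up → 172
Gray = 172


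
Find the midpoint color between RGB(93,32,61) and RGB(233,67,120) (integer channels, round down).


Midpoint: each channel = ⌊(C₁+C₂)/2⌋
R: ⌊(93+233)/2⌋ = 163
G: ⌊(32+67)/2⌋ = 49
B: ⌊(61+120)/2⌋ = 90
= RGB(163, 49, 90)


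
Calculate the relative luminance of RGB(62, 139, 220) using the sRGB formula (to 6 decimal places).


Linearize each channel (sRGB transfer function): c = v/255; c_lin = c/12.92 if c ≤ 0.04045, else ((c+0.055)/1.055)^2.4
  R: 62/255 ≈ 0.243137 > 0.04045 → ((0.243137+0.055)/1.055)^2.4 ≈ 0.048172
  G: 139/255 ≈ 0.545098 > 0.04045 → ((0.545098+0.055)/1.055)^2.4 ≈ 0.258183
  B: 220/255 ≈ 0.862745 > 0.04045 → ((0.862745+0.055)/1.055)^2.4 ≈ 0.715694
R_lin = 0.048172, G_lin = 0.258183, B_lin = 0.715694
L = 0.2126×R + 0.7152×G + 0.0722×B
L = 0.2126×0.048172 + 0.7152×0.258183 + 0.0722×0.715694
L ≈ 0.246567


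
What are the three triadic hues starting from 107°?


Triadic: equally spaced at 120° intervals
H1 = 107°
H2 = (107 + 120) mod 360 = 227°
H3 = (107 + 240) mod 360 = 347°
Triadic = 107°, 227°, 347°


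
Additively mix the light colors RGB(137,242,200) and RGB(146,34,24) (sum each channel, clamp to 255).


Additive: each channel = min(255, C₁+C₂)
R: 137+146 = 283 → 255
G: 242+34 = 276 → 255
B: 200+24 = 224 → 224
= RGB(255, 255, 224)


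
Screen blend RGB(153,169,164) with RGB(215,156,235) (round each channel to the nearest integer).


Screen: C = 255 - (255-A)×(255-B)/255, rounded to nearest integer
R: 255 - (255-153)×(255-215)/255 = 255 - 4080/255 ≈ 255 - 16.000 = 239.000 → 239
G: 255 - (255-169)×(255-156)/255 = 255 - 8514/255 ≈ 255 - 33.388 = 221.612 → 222
B: 255 - (255-164)×(255-235)/255 = 255 - 1820/255 ≈ 255 - 7.137 = 247.863 → 248
= RGB(239, 222, 248)
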